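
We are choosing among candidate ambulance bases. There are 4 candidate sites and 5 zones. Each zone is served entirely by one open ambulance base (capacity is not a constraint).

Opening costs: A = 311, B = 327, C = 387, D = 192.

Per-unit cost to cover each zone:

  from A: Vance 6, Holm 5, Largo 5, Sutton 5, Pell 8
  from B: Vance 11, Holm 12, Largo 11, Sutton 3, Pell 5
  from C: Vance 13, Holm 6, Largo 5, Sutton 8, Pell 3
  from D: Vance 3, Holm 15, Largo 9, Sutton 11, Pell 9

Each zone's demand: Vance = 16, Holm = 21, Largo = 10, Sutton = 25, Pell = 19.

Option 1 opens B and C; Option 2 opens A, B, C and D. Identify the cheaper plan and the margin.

Option 1 is cheaper by 354.

Option 1: {B, C}: Vance→B 11·16=176, Holm→C 6·21=126, Largo→C 5·10=50, Sutton→B 3·25=75, Pell→C 3·19=57. Service 484; fixed 714; total 1198.
Option 2: {A, B, C, D}: Vance→D 3·16=48, Holm→A 5·21=105, Largo→A 5·10=50, Sutton→B 3·25=75, Pell→C 3·19=57. Service 335; fixed 1217; total 1552.
Difference: |1198 − 1552| = 354.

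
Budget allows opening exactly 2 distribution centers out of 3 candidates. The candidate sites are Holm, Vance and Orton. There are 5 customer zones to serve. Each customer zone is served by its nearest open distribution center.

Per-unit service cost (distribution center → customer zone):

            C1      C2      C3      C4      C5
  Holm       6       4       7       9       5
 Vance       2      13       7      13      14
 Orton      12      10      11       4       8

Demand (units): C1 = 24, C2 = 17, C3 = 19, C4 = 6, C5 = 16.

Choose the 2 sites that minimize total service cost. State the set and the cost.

With exactly 2 open, each customer zone uses its cheapest among the chosen.
{Holm, Vance}: C1→Vance 2·24=48, C2→Holm 4·17=68, C3→Holm 7·19=133, C4→Holm 9·6=54, C5→Holm 5·16=80. Service cost 383.
{Holm, Orton}: service cost 449
{Vance, Orton}: service cost 503
Among all 3 size-2 choices, {Holm, Vance} is lowest.

Choose Holm and Vance; total service cost 383.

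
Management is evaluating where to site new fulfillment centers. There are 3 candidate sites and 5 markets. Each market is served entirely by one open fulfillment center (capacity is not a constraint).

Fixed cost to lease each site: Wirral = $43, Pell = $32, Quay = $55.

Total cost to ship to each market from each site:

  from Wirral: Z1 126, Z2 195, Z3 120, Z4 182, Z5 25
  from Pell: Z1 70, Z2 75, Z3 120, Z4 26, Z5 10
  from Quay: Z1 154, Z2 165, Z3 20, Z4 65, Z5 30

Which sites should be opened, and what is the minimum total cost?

For any fixed open set, each market goes to its cheapest open site; total = fixed + service.
{Pell, Quay}: Z1→Pell 70, Z2→Pell 75, Z3→Quay 20, Z4→Pell 26, Z5→Pell 10. Service 201; fixed 87; total 288.
{Wirral, Pell, Quay}: service 201 + fixed 130 = 331
{Pell}: service 301 + fixed 32 = 333
No other subset beats 288.

Open Pell and Quay; minimum total cost 288.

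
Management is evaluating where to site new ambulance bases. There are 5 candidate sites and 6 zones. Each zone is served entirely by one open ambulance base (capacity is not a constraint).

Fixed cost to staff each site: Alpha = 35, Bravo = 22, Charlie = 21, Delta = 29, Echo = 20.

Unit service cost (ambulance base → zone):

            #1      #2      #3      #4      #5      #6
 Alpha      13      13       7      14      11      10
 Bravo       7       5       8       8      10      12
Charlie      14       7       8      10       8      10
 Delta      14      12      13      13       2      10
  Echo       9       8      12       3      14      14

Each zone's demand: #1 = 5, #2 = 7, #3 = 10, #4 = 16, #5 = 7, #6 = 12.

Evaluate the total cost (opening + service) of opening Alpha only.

Each zone is assigned to its cheapest site among the open ones.
{Alpha}: #1→Alpha 13·5=65, #2→Alpha 13·7=91, #3→Alpha 7·10=70, #4→Alpha 14·16=224, #5→Alpha 11·7=77, #6→Alpha 10·12=120. Service 647; fixed 35; total 682.

Total cost: 682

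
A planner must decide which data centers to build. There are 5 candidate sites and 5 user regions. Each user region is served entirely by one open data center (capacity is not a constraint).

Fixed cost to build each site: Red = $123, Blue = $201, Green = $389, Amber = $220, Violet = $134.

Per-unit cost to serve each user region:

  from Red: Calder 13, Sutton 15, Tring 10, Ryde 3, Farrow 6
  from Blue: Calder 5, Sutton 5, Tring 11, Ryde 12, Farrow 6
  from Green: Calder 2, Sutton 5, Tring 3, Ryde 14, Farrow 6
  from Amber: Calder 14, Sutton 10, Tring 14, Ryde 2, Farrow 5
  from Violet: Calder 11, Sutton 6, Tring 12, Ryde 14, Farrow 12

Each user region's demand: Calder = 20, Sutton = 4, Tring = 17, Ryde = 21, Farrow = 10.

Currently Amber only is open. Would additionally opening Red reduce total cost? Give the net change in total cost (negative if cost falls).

No — net change +35 (cost rises by 35).

Current service cost with {Amber}: 650.
Adding Red: each user region re-picks its cheapest; new service cost 562, saving 88.
Extra fixed cost: 123. Net change = 123 − 88 = 35.
(Totals: 870 → 905.)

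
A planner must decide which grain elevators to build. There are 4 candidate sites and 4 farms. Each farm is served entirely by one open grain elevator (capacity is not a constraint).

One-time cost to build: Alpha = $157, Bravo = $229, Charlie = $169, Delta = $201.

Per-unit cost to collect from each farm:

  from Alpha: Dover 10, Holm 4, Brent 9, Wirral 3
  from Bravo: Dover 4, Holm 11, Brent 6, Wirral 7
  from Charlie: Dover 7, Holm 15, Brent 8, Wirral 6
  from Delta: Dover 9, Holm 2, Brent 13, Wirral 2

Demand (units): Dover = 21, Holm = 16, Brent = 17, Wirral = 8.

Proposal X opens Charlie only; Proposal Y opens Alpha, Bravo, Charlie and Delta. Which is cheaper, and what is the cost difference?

Proposal X is cheaper by 250.

Proposal X: {Charlie}: Dover→Charlie 7·21=147, Holm→Charlie 15·16=240, Brent→Charlie 8·17=136, Wirral→Charlie 6·8=48. Service 571; fixed 169; total 740.
Proposal Y: {Alpha, Bravo, Charlie, Delta}: Dover→Bravo 4·21=84, Holm→Delta 2·16=32, Brent→Bravo 6·17=102, Wirral→Delta 2·8=16. Service 234; fixed 756; total 990.
Difference: |740 − 990| = 250.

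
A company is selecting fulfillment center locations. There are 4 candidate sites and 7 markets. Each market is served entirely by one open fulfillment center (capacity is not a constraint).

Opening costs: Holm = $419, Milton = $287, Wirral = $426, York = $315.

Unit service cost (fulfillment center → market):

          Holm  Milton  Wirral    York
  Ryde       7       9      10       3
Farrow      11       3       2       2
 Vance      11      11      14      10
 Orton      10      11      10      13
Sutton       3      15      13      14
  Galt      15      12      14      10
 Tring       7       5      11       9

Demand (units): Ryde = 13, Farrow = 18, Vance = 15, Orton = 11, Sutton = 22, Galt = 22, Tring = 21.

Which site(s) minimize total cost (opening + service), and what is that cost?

For any fixed open set, each market goes to its cheapest open site; total = fixed + service.
{York}: Ryde→York 3·13=39, Farrow→York 2·18=36, Vance→York 10·15=150, Orton→York 13·11=143, Sutton→York 14·22=308, Galt→York 10·22=220, Tring→York 9·21=189. Service 1085; fixed 315; total 1400.
{Milton}: Ryde→Milton 9·13=117, Farrow→Milton 3·18=54, Vance→Milton 11·15=165, Orton→Milton 11·11=121, Sutton→Milton 15·22=330, Galt→Milton 12·22=264, Tring→Milton 5·21=105. Service 1156; fixed 287; total 1443.
{Holm, York}: service 768 + fixed 734 = 1502
{Holm, Milton, Wirral, York}: Ryde→York 3·13=39, Farrow→Wirral 2·18=36, Vance→York 10·15=150, Orton→Holm 10·11=110, Sutton→Holm 3·22=66, Galt→York 10·22=220, Tring→Milton 5·21=105. Service 726; fixed 1447; total 2173.
No other subset beats 1400.

Open York only; minimum total cost 1400.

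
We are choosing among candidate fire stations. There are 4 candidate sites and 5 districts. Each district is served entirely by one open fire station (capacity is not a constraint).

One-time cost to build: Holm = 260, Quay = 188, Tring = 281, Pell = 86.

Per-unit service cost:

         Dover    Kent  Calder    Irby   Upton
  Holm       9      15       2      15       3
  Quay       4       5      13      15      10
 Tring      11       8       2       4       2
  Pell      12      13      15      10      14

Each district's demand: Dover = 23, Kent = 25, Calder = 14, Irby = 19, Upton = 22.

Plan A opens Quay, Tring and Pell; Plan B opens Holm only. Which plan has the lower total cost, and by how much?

Plan A: {Quay, Tring, Pell}: Dover→Quay 4·23=92, Kent→Quay 5·25=125, Calder→Tring 2·14=28, Irby→Tring 4·19=76, Upton→Tring 2·22=44. Service 365; fixed 555; total 920.
Plan B: {Holm}: Dover→Holm 9·23=207, Kent→Holm 15·25=375, Calder→Holm 2·14=28, Irby→Holm 15·19=285, Upton→Holm 3·22=66. Service 961; fixed 260; total 1221.
Difference: |920 − 1221| = 301.

Plan A is cheaper by 301.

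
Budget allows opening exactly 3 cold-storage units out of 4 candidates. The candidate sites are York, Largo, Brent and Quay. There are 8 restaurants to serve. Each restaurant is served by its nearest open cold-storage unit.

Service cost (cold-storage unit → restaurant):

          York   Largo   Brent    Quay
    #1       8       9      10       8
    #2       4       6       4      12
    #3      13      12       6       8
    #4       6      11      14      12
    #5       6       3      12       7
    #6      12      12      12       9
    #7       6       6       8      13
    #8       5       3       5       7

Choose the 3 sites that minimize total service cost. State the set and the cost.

With exactly 3 open, each restaurant uses its cheapest among the chosen.
{York, Largo, Quay}: #1→York 8, #2→York 4, #3→Quay 8, #4→York 6, #5→Largo 3, #6→Quay 9, #7→York 6, #8→Largo 3. Service cost 47.
{York, Largo, Brent}: service cost 48
{York, Brent, Quay}: service cost 50
Among all 4 size-3 choices, {York, Largo, Quay} is lowest.

Choose York, Largo and Quay; total service cost 47.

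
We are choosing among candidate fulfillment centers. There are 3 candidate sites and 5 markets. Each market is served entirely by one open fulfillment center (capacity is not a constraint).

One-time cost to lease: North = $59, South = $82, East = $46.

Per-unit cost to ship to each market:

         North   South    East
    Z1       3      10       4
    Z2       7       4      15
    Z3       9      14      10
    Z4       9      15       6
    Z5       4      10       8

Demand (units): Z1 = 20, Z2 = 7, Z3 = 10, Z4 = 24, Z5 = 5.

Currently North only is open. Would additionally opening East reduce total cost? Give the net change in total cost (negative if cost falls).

Yes — net change −26 (cost falls by 26).

Current service cost with {North}: 435.
Adding East: each market re-picks its cheapest; new service cost 363, saving 72.
Extra fixed cost: 46. Net change = 46 − 72 = -26.
(Totals: 494 → 468.)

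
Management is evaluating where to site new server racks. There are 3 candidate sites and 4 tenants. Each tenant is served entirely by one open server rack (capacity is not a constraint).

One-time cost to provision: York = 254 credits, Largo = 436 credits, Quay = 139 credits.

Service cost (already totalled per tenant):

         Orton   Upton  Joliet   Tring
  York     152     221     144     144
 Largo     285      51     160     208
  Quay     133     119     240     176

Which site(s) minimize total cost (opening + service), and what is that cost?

For any fixed open set, each tenant goes to its cheapest open site; total = fixed + service.
{Quay}: Orton→Quay 133, Upton→Quay 119, Joliet→Quay 240, Tring→Quay 176. Service 668; fixed 139; total 807.
{York}: service 661 + fixed 254 = 915
{York, Quay}: service 540 + fixed 393 = 933
{York, Largo, Quay}: service 472 + fixed 829 = 1301
No other subset beats 807.

Open Quay only; minimum total cost 807.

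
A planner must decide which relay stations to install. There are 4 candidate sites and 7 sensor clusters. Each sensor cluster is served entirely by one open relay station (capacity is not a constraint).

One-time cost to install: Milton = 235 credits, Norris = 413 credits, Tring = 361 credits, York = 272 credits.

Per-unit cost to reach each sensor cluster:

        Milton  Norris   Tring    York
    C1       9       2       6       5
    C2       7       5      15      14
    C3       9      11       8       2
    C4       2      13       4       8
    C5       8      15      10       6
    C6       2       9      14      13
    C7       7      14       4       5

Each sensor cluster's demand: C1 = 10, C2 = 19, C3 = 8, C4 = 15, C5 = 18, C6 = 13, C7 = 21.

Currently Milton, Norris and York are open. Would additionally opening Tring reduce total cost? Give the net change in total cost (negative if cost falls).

Current service cost with {Milton, Norris, York}: 400.
Adding Tring: each sensor cluster re-picks its cheapest; new service cost 379, saving 21.
Extra fixed cost: 361. Net change = 361 − 21 = 340.
(Totals: 1320 → 1660.)

No — net change +340 (cost rises by 340).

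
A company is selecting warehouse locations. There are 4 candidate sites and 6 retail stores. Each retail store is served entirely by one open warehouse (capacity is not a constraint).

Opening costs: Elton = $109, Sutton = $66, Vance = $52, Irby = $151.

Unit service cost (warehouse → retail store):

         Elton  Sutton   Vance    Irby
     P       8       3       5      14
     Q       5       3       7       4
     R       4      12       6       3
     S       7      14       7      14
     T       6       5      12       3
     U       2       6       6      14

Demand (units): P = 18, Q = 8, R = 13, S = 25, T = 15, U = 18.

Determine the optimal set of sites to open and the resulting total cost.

Open Elton and Sutton; minimum total cost 591.

For any fixed open set, each retail store goes to its cheapest open site; total = fixed + service.
{Elton, Sutton}: P→Sutton 3·18=54, Q→Sutton 3·8=24, R→Elton 4·13=52, S→Elton 7·25=175, T→Sutton 5·15=75, U→Elton 2·18=36. Service 416; fixed 175; total 591.
{Sutton, Vance}: P→Sutton 3·18=54, Q→Sutton 3·8=24, R→Vance 6·13=78, S→Vance 7·25=175, T→Sutton 5·15=75, U→Sutton 6·18=108. Service 514; fixed 118; total 632.
{Elton, Sutton, Vance}: P→Sutton 3·18=54, Q→Sutton 3·8=24, R→Elton 4·13=52, S→Elton 7·25=175, T→Sutton 5·15=75, U→Elton 2·18=36. Service 416; fixed 227; total 643.
{Elton, Sutton, Vance, Irby}: P→Sutton 3·18=54, Q→Sutton 3·8=24, R→Irby 3·13=39, S→Elton 7·25=175, T→Irby 3·15=45, U→Elton 2·18=36. Service 373; fixed 378; total 751.
No other subset beats 591.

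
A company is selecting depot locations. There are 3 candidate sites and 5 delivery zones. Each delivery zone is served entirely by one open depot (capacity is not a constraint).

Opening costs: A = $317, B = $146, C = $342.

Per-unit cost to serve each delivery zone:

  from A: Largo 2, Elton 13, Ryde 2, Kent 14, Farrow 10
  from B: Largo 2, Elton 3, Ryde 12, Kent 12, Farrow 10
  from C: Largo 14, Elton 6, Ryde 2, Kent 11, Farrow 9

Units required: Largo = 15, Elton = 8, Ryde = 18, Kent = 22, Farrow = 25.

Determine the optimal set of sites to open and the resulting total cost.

Open B only; minimum total cost 930.

For any fixed open set, each delivery zone goes to its cheapest open site; total = fixed + service.
{B}: Largo→B 2·15=30, Elton→B 3·8=24, Ryde→B 12·18=216, Kent→B 12·22=264, Farrow→B 10·25=250. Service 784; fixed 146; total 930.
{A}: service 728 + fixed 317 = 1045
{B, C}: service 557 + fixed 488 = 1045
{A, B, C}: service 557 + fixed 805 = 1362
(All 7 nonempty subsets were checked; B only is lowest.)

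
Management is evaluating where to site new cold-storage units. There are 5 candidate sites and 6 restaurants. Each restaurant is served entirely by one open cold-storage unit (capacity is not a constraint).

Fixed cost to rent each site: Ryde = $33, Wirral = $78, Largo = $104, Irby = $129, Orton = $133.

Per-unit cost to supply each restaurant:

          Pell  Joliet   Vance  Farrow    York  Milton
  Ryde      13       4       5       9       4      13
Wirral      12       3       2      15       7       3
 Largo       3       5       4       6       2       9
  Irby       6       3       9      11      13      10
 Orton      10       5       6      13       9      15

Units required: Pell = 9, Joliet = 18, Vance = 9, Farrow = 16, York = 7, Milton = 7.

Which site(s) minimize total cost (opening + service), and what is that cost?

Open Wirral and Largo; minimum total cost 412.

For any fixed open set, each restaurant goes to its cheapest open site; total = fixed + service.
{Wirral, Largo}: Pell→Largo 3·9=27, Joliet→Wirral 3·18=54, Vance→Wirral 2·9=18, Farrow→Largo 6·16=96, York→Largo 2·7=14, Milton→Wirral 3·7=21. Service 230; fixed 182; total 412.
{Largo}: Pell→Largo 3·9=27, Joliet→Largo 5·18=90, Vance→Largo 4·9=36, Farrow→Largo 6·16=96, York→Largo 2·7=14, Milton→Largo 9·7=63. Service 326; fixed 104; total 430.
{Ryde, Wirral, Largo}: service 230 + fixed 215 = 445
{Ryde, Wirral, Largo, Irby, Orton}: Pell→Largo 3·9=27, Joliet→Wirral 3·18=54, Vance→Wirral 2·9=18, Farrow→Largo 6·16=96, York→Largo 2·7=14, Milton→Wirral 3·7=21. Service 230; fixed 477; total 707.
No other subset beats 412.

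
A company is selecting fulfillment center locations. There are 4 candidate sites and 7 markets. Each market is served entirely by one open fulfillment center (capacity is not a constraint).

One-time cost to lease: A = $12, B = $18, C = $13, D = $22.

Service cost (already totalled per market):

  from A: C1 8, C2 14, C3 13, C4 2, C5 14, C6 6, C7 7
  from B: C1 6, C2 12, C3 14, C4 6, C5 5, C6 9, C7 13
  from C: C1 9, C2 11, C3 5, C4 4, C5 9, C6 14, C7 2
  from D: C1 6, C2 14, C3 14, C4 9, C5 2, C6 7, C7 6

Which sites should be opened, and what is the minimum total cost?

For any fixed open set, each market goes to its cheapest open site; total = fixed + service.
{C}: C1→C 9, C2→C 11, C3→C 5, C4→C 4, C5→C 9, C6→C 14, C7→C 2. Service 54; fixed 13; total 67.
{A, C}: service 43 + fixed 25 = 68
{C, D}: C1→D 6, C2→C 11, C3→C 5, C4→C 4, C5→D 2, C6→D 7, C7→C 2. Service 37; fixed 35; total 72.
{A, B, C, D}: service 34 + fixed 65 = 99
No other subset beats 67.

Open C only; minimum total cost 67.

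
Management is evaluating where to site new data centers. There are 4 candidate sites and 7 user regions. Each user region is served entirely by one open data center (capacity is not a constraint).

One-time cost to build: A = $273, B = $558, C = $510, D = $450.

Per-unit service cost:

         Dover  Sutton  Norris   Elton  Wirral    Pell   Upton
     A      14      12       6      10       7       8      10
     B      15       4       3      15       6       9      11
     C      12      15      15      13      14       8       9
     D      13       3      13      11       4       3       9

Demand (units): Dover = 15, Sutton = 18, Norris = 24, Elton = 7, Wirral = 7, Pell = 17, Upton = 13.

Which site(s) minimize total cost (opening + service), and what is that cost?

For any fixed open set, each user region goes to its cheapest open site; total = fixed + service.
{A}: Dover→A 14·15=210, Sutton→A 12·18=216, Norris→A 6·24=144, Elton→A 10·7=70, Wirral→A 7·7=49, Pell→A 8·17=136, Upton→A 10·13=130. Service 955; fixed 273; total 1228.
{D}: service 834 + fixed 450 = 1284
{B}: Dover→B 15·15=225, Sutton→B 4·18=72, Norris→B 3·24=72, Elton→B 15·7=105, Wirral→B 6·7=42, Pell→B 9·17=153, Upton→B 11·13=143. Service 812; fixed 558; total 1370.
{A, B, C, D}: service 572 + fixed 1791 = 2363
(All 15 nonempty subsets were checked; A only is lowest.)

Open A only; minimum total cost 1228.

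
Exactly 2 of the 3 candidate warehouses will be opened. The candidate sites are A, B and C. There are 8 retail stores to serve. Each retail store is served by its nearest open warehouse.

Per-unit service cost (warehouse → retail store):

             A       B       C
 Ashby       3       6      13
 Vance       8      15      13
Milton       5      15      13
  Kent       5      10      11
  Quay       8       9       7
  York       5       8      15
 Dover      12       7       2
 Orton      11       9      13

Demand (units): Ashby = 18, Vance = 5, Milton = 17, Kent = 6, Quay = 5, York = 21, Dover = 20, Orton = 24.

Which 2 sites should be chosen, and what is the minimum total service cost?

Choose A and C; total service cost 653.

With exactly 2 open, each retail store uses its cheapest among the chosen.
{A, C}: Ashby→A 3·18=54, Vance→A 8·5=40, Milton→A 5·17=85, Kent→A 5·6=30, Quay→C 7·5=35, York→A 5·21=105, Dover→C 2·20=40, Orton→A 11·24=264. Service cost 653.
{A, B}: service cost 710
{B, C}: service cost 913
Among all 3 size-2 choices, {A, C} is lowest.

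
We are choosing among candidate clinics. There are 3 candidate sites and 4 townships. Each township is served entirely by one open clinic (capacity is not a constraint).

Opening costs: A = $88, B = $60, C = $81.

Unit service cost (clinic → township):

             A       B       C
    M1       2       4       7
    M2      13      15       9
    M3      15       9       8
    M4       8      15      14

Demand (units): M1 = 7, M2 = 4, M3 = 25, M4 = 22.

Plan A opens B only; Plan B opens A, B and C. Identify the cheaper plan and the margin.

Plan B is cheaper by 48.

Plan A: {B}: M1→B 4·7=28, M2→B 15·4=60, M3→B 9·25=225, M4→B 15·22=330. Service 643; fixed 60; total 703.
Plan B: {A, B, C}: M1→A 2·7=14, M2→C 9·4=36, M3→C 8·25=200, M4→A 8·22=176. Service 426; fixed 229; total 655.
Difference: |703 − 655| = 48.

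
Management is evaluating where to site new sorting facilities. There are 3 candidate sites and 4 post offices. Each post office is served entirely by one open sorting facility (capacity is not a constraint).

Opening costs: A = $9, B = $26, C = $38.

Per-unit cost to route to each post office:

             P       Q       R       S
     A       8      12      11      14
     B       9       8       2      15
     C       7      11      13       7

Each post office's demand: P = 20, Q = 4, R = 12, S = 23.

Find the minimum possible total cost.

Minimum total cost: 421

For any fixed open set, each post office goes to its cheapest open site; total = fixed + service.
{B, C}: P→C 7·20=140, Q→B 8·4=32, R→B 2·12=24, S→C 7·23=161. Service 357; fixed 64; total 421.
{A, B, C}: P→C 7·20=140, Q→B 8·4=32, R→B 2·12=24, S→C 7·23=161. Service 357; fixed 73; total 430.
{A, C}: service 477 + fixed 47 = 524
{A}: service 662 + fixed 9 = 671
No other subset beats 421.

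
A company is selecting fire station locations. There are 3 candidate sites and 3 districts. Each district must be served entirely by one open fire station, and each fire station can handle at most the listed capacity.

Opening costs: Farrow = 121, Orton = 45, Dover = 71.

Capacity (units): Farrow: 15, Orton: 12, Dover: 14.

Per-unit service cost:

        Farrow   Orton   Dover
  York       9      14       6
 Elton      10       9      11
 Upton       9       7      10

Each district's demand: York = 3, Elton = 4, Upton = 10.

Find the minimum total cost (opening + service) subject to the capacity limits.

Minimum total cost: 248

Open {Orton, Dover}: York→Dover 6·3=18, Elton→Dover 11·4=44, Upton→Orton 7·10=70.
Loads: Orton carries 10/12, Dover carries 7/14. Service 132; fixed 116; total 248.
Next best feasible plan costs 270.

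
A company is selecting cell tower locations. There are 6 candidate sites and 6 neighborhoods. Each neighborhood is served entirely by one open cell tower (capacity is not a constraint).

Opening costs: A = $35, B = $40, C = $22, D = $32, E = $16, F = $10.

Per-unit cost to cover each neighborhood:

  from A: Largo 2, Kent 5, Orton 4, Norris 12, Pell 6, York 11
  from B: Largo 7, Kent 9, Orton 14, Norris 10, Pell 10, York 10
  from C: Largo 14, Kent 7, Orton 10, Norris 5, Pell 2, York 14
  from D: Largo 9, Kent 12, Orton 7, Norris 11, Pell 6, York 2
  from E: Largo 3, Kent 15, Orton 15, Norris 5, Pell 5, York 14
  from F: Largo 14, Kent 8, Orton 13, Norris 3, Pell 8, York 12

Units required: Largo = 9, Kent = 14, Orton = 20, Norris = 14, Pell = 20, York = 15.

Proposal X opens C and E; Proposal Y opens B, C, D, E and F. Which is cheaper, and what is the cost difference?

Proposal Y is cheaper by 186.

Proposal X: {C, E}: Largo→E 3·9=27, Kent→C 7·14=98, Orton→C 10·20=200, Norris→C 5·14=70, Pell→C 2·20=40, York→C 14·15=210. Service 645; fixed 38; total 683.
Proposal Y: {B, C, D, E, F}: Largo→E 3·9=27, Kent→C 7·14=98, Orton→D 7·20=140, Norris→F 3·14=42, Pell→C 2·20=40, York→D 2·15=30. Service 377; fixed 120; total 497.
Difference: |683 − 497| = 186.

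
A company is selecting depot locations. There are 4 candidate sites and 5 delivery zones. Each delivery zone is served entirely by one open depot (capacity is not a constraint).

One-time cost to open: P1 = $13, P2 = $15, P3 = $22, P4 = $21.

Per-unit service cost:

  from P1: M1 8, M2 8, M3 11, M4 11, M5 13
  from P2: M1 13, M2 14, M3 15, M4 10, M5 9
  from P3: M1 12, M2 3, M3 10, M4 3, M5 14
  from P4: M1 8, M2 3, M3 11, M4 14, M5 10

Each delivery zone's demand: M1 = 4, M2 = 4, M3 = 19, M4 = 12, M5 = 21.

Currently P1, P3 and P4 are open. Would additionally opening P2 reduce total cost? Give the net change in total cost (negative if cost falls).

Current service cost with {P1, P3, P4}: 480.
Adding P2: each delivery zone re-picks its cheapest; new service cost 459, saving 21.
Extra fixed cost: 15. Net change = 15 − 21 = -6.
(Totals: 536 → 530.)

Yes — net change −6 (cost falls by 6).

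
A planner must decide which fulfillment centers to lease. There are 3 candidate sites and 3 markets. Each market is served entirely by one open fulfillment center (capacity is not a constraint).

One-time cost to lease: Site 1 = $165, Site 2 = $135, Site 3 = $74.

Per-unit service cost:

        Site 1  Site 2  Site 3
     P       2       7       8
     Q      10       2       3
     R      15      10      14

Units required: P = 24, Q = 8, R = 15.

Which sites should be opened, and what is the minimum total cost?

Open Site 2 only; minimum total cost 469.

For any fixed open set, each market goes to its cheapest open site; total = fixed + service.
{Site 2}: P→Site 2 7·24=168, Q→Site 2 2·8=16, R→Site 2 10·15=150. Service 334; fixed 135; total 469.
{Site 3}: service 426 + fixed 74 = 500
{Site 1, Site 2}: service 214 + fixed 300 = 514
{Site 1, Site 2, Site 3}: P→Site 1 2·24=48, Q→Site 2 2·8=16, R→Site 2 10·15=150. Service 214; fixed 374; total 588.
No other subset beats 469.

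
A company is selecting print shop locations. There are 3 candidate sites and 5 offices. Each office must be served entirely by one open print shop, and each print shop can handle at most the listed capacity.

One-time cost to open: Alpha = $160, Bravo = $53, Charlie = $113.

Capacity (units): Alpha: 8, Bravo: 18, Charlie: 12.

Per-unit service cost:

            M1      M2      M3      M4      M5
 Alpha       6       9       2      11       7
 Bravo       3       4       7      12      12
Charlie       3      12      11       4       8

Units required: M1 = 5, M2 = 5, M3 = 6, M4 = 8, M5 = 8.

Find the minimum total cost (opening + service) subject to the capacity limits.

Open {Alpha, Bravo, Charlie}: M1→Bravo 3·5=15, M2→Bravo 4·5=20, M3→Bravo 7·6=42, M4→Charlie 4·8=32, M5→Alpha 7·8=56.
Loads: Alpha carries 8/8, Bravo carries 16/18, Charlie carries 8/12. Service 165; fixed 326; total 491.
Next best feasible plan costs 501.

Minimum total cost: 491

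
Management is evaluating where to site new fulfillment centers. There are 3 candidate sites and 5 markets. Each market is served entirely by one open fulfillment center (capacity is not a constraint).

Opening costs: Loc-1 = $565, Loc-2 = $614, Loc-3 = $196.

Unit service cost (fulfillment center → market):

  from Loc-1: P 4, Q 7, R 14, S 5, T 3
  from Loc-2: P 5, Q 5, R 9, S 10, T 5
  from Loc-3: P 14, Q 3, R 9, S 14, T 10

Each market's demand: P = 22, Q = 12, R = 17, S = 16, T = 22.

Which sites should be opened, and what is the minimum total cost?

Open Loc-1 only; minimum total cost 1121.

For any fixed open set, each market goes to its cheapest open site; total = fixed + service.
{Loc-1}: P→Loc-1 4·22=88, Q→Loc-1 7·12=84, R→Loc-1 14·17=238, S→Loc-1 5·16=80, T→Loc-1 3·22=66. Service 556; fixed 565; total 1121.
{Loc-3}: P→Loc-3 14·22=308, Q→Loc-3 3·12=36, R→Loc-3 9·17=153, S→Loc-3 14·16=224, T→Loc-3 10·22=220. Service 941; fixed 196; total 1137.
{Loc-1, Loc-3}: service 423 + fixed 761 = 1184
{Loc-1, Loc-2, Loc-3}: service 423 + fixed 1375 = 1798
(All 7 nonempty subsets were checked; Loc-1 only is lowest.)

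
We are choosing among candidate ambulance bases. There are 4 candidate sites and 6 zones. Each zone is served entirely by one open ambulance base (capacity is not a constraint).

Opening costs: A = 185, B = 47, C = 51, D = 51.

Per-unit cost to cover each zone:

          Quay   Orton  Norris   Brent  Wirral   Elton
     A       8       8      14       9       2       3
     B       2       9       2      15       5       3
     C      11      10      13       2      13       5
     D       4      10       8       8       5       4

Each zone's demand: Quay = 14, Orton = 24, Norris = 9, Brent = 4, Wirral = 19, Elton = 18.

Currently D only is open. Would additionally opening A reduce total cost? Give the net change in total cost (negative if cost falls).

Current service cost with {D}: 567.
Adding A: each zone re-picks its cheapest; new service cost 444, saving 123.
Extra fixed cost: 185. Net change = 185 − 123 = 62.
(Totals: 618 → 680.)

No — net change +62 (cost rises by 62).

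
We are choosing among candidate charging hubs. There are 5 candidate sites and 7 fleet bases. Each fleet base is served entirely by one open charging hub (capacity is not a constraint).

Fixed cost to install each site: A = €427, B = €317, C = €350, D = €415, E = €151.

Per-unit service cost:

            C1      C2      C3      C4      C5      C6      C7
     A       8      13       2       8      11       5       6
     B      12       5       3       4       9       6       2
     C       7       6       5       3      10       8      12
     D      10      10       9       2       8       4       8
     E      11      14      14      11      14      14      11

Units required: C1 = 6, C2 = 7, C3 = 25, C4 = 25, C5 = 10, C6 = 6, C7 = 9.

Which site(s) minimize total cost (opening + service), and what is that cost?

Open B only; minimum total cost 743.

For any fixed open set, each fleet base goes to its cheapest open site; total = fixed + service.
{B}: C1→B 12·6=72, C2→B 5·7=35, C3→B 3·25=75, C4→B 4·25=100, C5→B 9·10=90, C6→B 6·6=36, C7→B 2·9=18. Service 426; fixed 317; total 743.
{B, E}: C1→E 11·6=66, C2→B 5·7=35, C3→B 3·25=75, C4→B 4·25=100, C5→B 9·10=90, C6→B 6·6=36, C7→B 2·9=18. Service 420; fixed 468; total 888.
{C}: service 540 + fixed 350 = 890
{A, B, C, D, E}: C1→C 7·6=42, C2→B 5·7=35, C3→A 2·25=50, C4→D 2·25=50, C5→D 8·10=80, C6→D 4·6=24, C7→B 2·9=18. Service 299; fixed 1660; total 1959.
No other subset beats 743.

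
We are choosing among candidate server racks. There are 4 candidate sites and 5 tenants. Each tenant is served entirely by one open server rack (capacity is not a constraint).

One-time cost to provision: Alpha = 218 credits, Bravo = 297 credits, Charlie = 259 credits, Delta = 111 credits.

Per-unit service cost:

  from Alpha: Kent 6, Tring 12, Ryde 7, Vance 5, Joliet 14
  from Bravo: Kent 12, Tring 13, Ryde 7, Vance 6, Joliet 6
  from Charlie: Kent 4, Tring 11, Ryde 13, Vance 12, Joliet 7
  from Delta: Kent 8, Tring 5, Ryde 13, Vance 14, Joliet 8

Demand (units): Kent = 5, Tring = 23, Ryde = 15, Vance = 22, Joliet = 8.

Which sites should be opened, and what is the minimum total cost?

For any fixed open set, each tenant goes to its cheapest open site; total = fixed + service.
{Alpha, Delta}: Kent→Alpha 6·5=30, Tring→Delta 5·23=115, Ryde→Alpha 7·15=105, Vance→Alpha 5·22=110, Joliet→Delta 8·8=64. Service 424; fixed 329; total 753.
{Delta}: service 722 + fixed 111 = 833
{Bravo, Delta}: service 440 + fixed 408 = 848
{Alpha, Bravo, Charlie, Delta}: service 398 + fixed 885 = 1283
No other subset beats 753.

Open Alpha and Delta; minimum total cost 753.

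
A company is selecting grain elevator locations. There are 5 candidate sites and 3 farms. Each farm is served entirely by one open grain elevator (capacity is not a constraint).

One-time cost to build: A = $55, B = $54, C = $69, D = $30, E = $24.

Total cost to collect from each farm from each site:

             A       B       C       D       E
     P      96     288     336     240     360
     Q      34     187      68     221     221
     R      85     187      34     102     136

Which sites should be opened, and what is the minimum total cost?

For any fixed open set, each farm goes to its cheapest open site; total = fixed + service.
{A}: P→A 96, Q→A 34, R→A 85. Service 215; fixed 55; total 270.
{A, C}: P→A 96, Q→A 34, R→C 34. Service 164; fixed 124; total 288.
{A, E}: P→A 96, Q→A 34, R→A 85. Service 215; fixed 79; total 294.
{A, B, C, D, E}: P→A 96, Q→A 34, R→C 34. Service 164; fixed 232; total 396.
No other subset beats 270.

Open A only; minimum total cost 270.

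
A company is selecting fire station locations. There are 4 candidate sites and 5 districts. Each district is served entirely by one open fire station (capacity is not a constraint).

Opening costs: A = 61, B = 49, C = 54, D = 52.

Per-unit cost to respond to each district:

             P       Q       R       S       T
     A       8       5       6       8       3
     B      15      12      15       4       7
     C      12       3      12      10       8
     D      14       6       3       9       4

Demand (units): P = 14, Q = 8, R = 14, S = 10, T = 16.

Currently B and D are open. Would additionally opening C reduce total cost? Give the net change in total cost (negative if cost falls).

No — net change +2 (cost rises by 2).

Current service cost with {B, D}: 390.
Adding C: each district re-picks its cheapest; new service cost 338, saving 52.
Extra fixed cost: 54. Net change = 54 − 52 = 2.
(Totals: 491 → 493.)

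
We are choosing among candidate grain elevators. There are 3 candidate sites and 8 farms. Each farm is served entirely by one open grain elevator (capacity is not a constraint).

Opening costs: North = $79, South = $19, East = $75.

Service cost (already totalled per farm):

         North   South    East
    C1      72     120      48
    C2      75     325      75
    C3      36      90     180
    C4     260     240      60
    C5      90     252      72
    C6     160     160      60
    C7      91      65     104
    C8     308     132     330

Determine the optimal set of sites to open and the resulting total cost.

For any fixed open set, each farm goes to its cheapest open site; total = fixed + service.
{South, East}: C1→East 48, C2→East 75, C3→South 90, C4→East 60, C5→East 72, C6→East 60, C7→South 65, C8→South 132. Service 602; fixed 94; total 696.
{North, South, East}: service 548 + fixed 173 = 721
{North, East}: C1→East 48, C2→North 75, C3→North 36, C4→East 60, C5→East 72, C6→East 60, C7→North 91, C8→North 308. Service 750; fixed 154; total 904.
{South}: service 1384 + fixed 19 = 1403
No other subset beats 696.

Open South and East; minimum total cost 696.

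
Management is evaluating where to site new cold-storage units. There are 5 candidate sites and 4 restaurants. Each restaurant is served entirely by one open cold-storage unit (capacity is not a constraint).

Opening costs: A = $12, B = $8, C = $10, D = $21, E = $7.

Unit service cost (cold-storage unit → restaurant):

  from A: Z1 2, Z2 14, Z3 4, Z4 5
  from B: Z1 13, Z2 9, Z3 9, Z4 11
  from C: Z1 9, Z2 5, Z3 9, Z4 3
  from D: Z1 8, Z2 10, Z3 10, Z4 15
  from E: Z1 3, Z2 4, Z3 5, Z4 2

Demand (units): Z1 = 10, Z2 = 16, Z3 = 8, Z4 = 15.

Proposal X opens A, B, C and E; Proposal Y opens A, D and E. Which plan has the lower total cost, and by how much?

Proposal X is cheaper by 3.

Proposal X: {A, B, C, E}: Z1→A 2·10=20, Z2→E 4·16=64, Z3→A 4·8=32, Z4→E 2·15=30. Service 146; fixed 37; total 183.
Proposal Y: {A, D, E}: Z1→A 2·10=20, Z2→E 4·16=64, Z3→A 4·8=32, Z4→E 2·15=30. Service 146; fixed 40; total 186.
Difference: |183 − 186| = 3.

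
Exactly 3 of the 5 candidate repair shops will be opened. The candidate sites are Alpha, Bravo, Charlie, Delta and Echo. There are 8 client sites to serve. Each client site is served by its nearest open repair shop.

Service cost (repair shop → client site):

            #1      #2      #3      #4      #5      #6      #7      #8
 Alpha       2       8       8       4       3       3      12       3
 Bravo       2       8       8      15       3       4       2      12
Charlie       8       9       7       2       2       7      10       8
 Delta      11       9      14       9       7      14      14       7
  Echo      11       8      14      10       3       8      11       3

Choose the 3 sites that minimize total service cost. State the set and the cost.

Choose Alpha, Bravo and Charlie; total service cost 29.

With exactly 3 open, each client site uses its cheapest among the chosen.
{Alpha, Bravo, Charlie}: #1→Alpha 2, #2→Alpha 8, #3→Charlie 7, #4→Charlie 2, #5→Charlie 2, #6→Alpha 3, #7→Bravo 2, #8→Alpha 3. Service cost 29.
{Bravo, Charlie, Echo}: service cost 30
{Alpha, Bravo, Delta}: service cost 33
Among all 10 size-3 choices, {Alpha, Bravo, Charlie} is lowest.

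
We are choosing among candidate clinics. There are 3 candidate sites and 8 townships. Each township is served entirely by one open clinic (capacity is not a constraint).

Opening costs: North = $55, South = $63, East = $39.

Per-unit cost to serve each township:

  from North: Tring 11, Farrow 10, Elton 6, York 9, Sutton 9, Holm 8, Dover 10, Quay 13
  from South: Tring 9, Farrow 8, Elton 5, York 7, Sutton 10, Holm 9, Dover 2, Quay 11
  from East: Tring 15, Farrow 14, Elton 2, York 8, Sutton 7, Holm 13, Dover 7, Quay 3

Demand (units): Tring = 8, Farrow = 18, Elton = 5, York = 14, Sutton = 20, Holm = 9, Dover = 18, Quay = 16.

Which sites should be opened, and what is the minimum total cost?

For any fixed open set, each township goes to its cheapest open site; total = fixed + service.
{South, East}: Tring→South 9·8=72, Farrow→South 8·18=144, Elton→East 2·5=10, York→South 7·14=98, Sutton→East 7·20=140, Holm→South 9·9=81, Dover→South 2·18=36, Quay→East 3·16=48. Service 629; fixed 102; total 731.
{North, South, East}: Tring→South 9·8=72, Farrow→South 8·18=144, Elton→East 2·5=10, York→South 7·14=98, Sutton→East 7·20=140, Holm→North 8·9=72, Dover→South 2·18=36, Quay→East 3·16=48. Service 620; fixed 157; total 777.
{North, East}: Tring→North 11·8=88, Farrow→North 10·18=180, Elton→East 2·5=10, York→East 8·14=112, Sutton→East 7·20=140, Holm→North 8·9=72, Dover→East 7·18=126, Quay→East 3·16=48. Service 776; fixed 94; total 870.
{East}: service 925 + fixed 39 = 964
No other subset beats 731.

Open South and East; minimum total cost 731.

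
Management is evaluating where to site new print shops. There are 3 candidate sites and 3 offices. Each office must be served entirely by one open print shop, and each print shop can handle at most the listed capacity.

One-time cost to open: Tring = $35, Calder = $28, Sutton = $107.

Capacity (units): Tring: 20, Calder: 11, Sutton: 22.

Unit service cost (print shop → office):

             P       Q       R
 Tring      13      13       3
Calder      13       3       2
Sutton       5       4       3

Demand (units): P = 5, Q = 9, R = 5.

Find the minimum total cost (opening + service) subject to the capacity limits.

Open {Tring, Calder}: P→Tring 13·5=65, Q→Calder 3·9=27, R→Tring 3·5=15.
Loads: Tring carries 10/20, Calder carries 9/11. Service 107; fixed 63; total 170.
Next best feasible plan costs 183.

Minimum total cost: 170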